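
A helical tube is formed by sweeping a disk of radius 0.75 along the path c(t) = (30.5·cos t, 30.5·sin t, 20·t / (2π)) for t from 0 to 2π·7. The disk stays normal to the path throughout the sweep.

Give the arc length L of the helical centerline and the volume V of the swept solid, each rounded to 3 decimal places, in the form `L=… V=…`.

2πR = 2π·30.5 = 191.637152
per-turn = √(191.637152² + 20²) = √(36724.7980 + 400) = √37124.7980 = 192.677964
L = 7 × 192.677964 = 1348.745751
V = π·0.75² × L = 1.767146 × 1348.745751 = 2383.430480

L=1348.746 V=2383.430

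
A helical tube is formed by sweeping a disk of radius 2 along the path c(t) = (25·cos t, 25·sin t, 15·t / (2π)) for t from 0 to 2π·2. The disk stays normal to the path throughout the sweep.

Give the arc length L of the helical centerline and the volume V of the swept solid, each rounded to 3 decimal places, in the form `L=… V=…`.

L=315.588 V=3965.801

2πR = 2π·25 = 157.079633
per-turn = √(157.079633² + 15²) = √(24674.0110 + 225) = √24899.0110 = 157.794205
L = 2 × 157.794205 = 315.588409
V = π·2² × L = 12.566371 × 315.588409 = 3965.800911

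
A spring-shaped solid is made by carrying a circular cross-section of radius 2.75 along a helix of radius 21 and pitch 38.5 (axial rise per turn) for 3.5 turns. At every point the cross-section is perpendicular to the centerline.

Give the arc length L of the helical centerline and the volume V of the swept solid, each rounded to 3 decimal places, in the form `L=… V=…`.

2πR = 2π·21 = 131.946891
per-turn = √(131.946891² + 38.5²) = √(17409.9822 + 1482.25) = √18892.2322 = 137.449017
L = 3.5 × 137.449017 = 481.071558
V = π·2.75² × L = 23.758294 × 481.071558 = 11429.439725

L=481.072 V=11429.440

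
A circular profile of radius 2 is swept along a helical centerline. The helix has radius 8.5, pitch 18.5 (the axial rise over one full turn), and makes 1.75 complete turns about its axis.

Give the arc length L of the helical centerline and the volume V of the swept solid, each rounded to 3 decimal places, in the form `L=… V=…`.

2πR = 2π·8.5 = 53.407075
per-turn = √(53.407075² + 18.5²) = √(2852.3157 + 342.25) = √3194.5657 = 56.520489
L = 1.75 × 56.520489 = 98.910856
V = π·2² × L = 12.566371 × 98.910856 = 1242.950470

L=98.911 V=1242.950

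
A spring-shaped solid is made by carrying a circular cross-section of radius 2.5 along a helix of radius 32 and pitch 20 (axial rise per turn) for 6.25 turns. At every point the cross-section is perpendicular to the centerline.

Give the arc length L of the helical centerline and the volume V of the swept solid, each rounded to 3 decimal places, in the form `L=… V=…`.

2πR = 2π·32 = 201.061930
per-turn = √(201.061930² + 20²) = √(40425.8996 + 400) = √40825.8996 = 202.054200
L = 6.25 × 202.054200 = 1262.838748
V = π·2.5² × L = 19.634954 × 1262.838748 = 24795.780839

L=1262.839 V=24795.781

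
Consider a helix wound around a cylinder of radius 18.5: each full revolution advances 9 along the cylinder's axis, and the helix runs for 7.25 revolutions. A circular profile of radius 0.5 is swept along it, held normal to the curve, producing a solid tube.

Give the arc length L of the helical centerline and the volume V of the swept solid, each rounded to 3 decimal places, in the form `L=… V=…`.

L=845.255 V=663.861

2πR = 2π·18.5 = 116.238928
per-turn = √(116.238928² + 9²) = √(13511.4884 + 81) = √13592.4884 = 116.586828
L = 7.25 × 116.586828 = 845.254502
V = π·0.5² × L = 0.785398 × 845.254502 = 663.861333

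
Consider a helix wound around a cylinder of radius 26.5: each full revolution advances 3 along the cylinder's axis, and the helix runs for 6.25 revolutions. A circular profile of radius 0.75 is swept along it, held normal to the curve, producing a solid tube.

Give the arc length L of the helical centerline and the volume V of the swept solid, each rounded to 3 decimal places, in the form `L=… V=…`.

2πR = 2π·26.5 = 166.504411
per-turn = √(166.504411² + 3²) = √(27723.7188 + 9) = √27732.7188 = 166.531435
L = 6.25 × 166.531435 = 1040.821467
V = π·0.75² × L = 1.767146 × 1040.821467 = 1839.283355

L=1040.821 V=1839.283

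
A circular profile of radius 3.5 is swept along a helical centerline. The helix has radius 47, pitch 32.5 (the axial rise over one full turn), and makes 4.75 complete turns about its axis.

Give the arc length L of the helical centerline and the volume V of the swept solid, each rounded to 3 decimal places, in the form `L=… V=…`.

2πR = 2π·47 = 295.309709
per-turn = √(295.309709² + 32.5²) = √(87207.8245 + 1056.25) = √88264.0745 = 297.092704
L = 4.75 × 297.092704 = 1411.190342
V = π·3.5² × L = 38.484510 × 1411.190342 = 54308.968828

L=1411.190 V=54308.969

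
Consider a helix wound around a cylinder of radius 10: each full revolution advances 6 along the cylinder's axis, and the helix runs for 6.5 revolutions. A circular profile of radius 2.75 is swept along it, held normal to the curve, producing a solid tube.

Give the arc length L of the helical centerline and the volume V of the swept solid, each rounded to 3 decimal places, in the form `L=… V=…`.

2πR = 2π·10 = 62.831853
per-turn = √(62.831853² + 6²) = √(3947.8418 + 36) = √3983.8418 = 63.117682
L = 6.5 × 63.117682 = 410.264932
V = π·2.75² × L = 23.758294 × 410.264932 = 9747.195053

L=410.265 V=9747.195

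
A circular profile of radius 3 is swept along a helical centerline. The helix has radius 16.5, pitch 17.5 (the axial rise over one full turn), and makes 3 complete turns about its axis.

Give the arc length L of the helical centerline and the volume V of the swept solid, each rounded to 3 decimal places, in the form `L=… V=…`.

L=315.418 V=8918.222

2πR = 2π·16.5 = 103.672558
per-turn = √(103.672558² + 17.5²) = √(10747.9992 + 306.25) = √11054.2492 = 105.139190
L = 3 × 105.139190 = 315.417569
V = π·3² × L = 28.274334 × 315.417569 = 8918.221654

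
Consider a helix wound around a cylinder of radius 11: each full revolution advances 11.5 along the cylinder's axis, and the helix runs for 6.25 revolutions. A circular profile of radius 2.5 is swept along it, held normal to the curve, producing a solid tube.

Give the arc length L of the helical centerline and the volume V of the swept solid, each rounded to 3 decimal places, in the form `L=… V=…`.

L=437.908 V=8598.299

2πR = 2π·11 = 69.115038
per-turn = √(69.115038² + 11.5²) = √(4776.8885 + 132.25) = √4909.1385 = 70.065245
L = 6.25 × 70.065245 = 437.907780
V = π·2.5² × L = 19.634954 × 437.907780 = 8598.299155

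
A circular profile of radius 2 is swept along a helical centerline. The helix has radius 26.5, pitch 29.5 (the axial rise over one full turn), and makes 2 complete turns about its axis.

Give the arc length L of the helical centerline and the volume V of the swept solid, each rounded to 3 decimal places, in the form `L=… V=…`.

2πR = 2π·26.5 = 166.504411
per-turn = √(166.504411² + 29.5²) = √(27723.7188 + 870.25) = √28593.9688 = 169.097513
L = 2 × 169.097513 = 338.195025
V = π·2² × L = 12.566371 × 338.195025 = 4249.884026

L=338.195 V=4249.884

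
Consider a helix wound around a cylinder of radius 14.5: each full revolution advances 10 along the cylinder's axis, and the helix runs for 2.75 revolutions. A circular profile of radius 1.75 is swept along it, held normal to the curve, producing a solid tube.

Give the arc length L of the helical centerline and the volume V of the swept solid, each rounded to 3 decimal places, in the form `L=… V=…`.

2πR = 2π·14.5 = 91.106187
per-turn = √(91.106187² + 10²) = √(8300.3373 + 100) = √8400.3373 = 91.653354
L = 2.75 × 91.653354 = 252.046724
V = π·1.75² × L = 9.621128 × 252.046724 = 2424.973663

L=252.047 V=2424.974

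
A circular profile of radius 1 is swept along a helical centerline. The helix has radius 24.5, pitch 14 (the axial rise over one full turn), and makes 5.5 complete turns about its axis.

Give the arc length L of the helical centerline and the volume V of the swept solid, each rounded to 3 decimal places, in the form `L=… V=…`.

L=850.153 V=2670.836

2πR = 2π·24.5 = 153.938040
per-turn = √(153.938040² + 14²) = √(23696.9202 + 196) = √23892.9202 = 154.573349
L = 5.5 × 154.573349 = 850.153419
V = π·1² × L = 3.141593 × 850.153419 = 2670.835734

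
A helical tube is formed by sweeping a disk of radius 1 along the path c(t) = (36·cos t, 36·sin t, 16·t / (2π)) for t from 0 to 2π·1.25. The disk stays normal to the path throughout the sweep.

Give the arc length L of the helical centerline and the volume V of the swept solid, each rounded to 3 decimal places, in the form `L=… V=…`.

2πR = 2π·36 = 226.194671
per-turn = √(226.194671² + 16²) = √(51164.0292 + 256) = √51420.0292 = 226.759849
L = 1.25 × 226.759849 = 283.449812
V = π·1² × L = 3.141593 × 283.449812 = 890.483846

L=283.450 V=890.484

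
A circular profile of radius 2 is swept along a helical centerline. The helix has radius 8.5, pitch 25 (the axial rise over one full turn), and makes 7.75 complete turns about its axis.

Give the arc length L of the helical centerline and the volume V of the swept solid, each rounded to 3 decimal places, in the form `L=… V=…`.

2πR = 2π·8.5 = 53.407075
per-turn = √(53.407075² + 25²) = √(2852.3157 + 625) = √3477.3157 = 58.968769
L = 7.75 × 58.968769 = 457.007957
V = π·2² × L = 12.566371 × 457.007957 = 5742.931358

L=457.008 V=5742.931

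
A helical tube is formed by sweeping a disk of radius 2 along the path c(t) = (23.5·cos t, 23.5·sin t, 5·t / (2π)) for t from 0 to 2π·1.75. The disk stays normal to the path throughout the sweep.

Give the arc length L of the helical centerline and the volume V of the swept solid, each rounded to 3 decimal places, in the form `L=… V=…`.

2πR = 2π·23.5 = 147.654855
per-turn = √(147.654855² + 5²) = √(21801.9561 + 25) = √21826.9561 = 147.739487
L = 1.75 × 147.739487 = 258.544103
V = π·2² × L = 12.566371 × 258.544103 = 3248.961017

L=258.544 V=3248.961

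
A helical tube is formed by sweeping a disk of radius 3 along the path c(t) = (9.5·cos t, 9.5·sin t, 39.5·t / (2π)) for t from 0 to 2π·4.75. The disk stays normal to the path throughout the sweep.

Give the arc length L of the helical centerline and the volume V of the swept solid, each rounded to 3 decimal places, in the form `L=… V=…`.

2πR = 2π·9.5 = 59.690260
per-turn = √(59.690260² + 39.5²) = √(3562.9272 + 1560.25) = √5123.1772 = 71.576373
L = 4.75 × 71.576373 = 339.987772
V = π·3² × L = 28.274334 × 339.987772 = 9612.927790

L=339.988 V=9612.928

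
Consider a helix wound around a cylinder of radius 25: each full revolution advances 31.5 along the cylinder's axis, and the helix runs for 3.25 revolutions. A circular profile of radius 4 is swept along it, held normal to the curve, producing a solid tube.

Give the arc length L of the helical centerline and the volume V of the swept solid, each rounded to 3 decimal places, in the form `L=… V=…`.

L=520.673 V=26171.856

2πR = 2π·25 = 157.079633
per-turn = √(157.079633² + 31.5²) = √(24674.0110 + 992.25) = √25666.2610 = 160.206932
L = 3.25 × 160.206932 = 520.672528
V = π·4² × L = 50.265482 × 520.672528 = 26171.855843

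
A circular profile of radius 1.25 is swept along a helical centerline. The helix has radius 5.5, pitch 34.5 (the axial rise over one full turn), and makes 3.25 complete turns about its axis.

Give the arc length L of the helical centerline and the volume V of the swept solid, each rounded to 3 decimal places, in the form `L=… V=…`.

2πR = 2π·5.5 = 34.557519
per-turn = √(34.557519² + 34.5²) = √(1194.2221 + 1190.25) = √2384.4721 = 48.831057
L = 3.25 × 48.831057 = 158.700935
V = π·1.25² × L = 4.908739 × 158.700935 = 779.021395

L=158.701 V=779.021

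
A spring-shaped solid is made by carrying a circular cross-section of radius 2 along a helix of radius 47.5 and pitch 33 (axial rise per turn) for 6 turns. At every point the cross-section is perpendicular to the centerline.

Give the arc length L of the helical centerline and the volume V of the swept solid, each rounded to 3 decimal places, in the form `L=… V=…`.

2πR = 2π·47.5 = 298.451302
per-turn = √(298.451302² + 33²) = √(89073.1797 + 1089) = √90162.1797 = 300.270178
L = 6 × 300.270178 = 1801.621067
V = π·2² × L = 12.566371 × 1801.621067 = 22639.838038

L=1801.621 V=22639.838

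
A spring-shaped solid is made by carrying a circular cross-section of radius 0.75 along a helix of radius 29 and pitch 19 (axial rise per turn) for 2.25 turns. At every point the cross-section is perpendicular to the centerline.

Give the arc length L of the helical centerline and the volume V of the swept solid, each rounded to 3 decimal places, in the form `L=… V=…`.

2πR = 2π·29 = 182.212374
per-turn = √(182.212374² + 19²) = √(33201.3492 + 361) = √33562.3492 = 183.200298
L = 2.25 × 183.200298 = 412.200671
V = π·0.75² × L = 1.767146 × 412.200671 = 728.418712

L=412.201 V=728.419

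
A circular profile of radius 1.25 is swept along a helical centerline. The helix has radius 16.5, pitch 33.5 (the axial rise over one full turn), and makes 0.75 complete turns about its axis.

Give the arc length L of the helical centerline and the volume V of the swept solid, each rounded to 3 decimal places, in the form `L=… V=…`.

2πR = 2π·16.5 = 103.672558
per-turn = √(103.672558² + 33.5²) = √(10747.9992 + 1122.25) = √11870.2492 = 108.950673
L = 0.75 × 108.950673 = 81.713005
V = π·1.25² × L = 4.908739 × 81.713005 = 401.107775

L=81.713 V=401.108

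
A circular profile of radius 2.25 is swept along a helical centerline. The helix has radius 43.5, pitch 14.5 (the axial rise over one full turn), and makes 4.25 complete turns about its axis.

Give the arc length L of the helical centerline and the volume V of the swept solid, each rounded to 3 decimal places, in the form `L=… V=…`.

2πR = 2π·43.5 = 273.318561
per-turn = √(273.318561² + 14.5²) = √(74703.0357 + 210.25) = √74913.2857 = 273.702915
L = 4.25 × 273.702915 = 1163.237389
V = π·2.25² × L = 15.904313 × 1163.237389 = 18500.491306

L=1163.237 V=18500.491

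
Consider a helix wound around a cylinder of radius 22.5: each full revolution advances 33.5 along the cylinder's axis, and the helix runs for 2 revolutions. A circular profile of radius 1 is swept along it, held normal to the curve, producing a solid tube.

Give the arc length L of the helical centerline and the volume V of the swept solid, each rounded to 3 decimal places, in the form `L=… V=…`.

2πR = 2π·22.5 = 141.371669
per-turn = √(141.371669² + 33.5²) = √(19985.9489 + 1122.25) = √21108.1989 = 145.286610
L = 2 × 145.286610 = 290.573219
V = π·1² × L = 3.141593 × 290.573219 = 912.862690

L=290.573 V=912.863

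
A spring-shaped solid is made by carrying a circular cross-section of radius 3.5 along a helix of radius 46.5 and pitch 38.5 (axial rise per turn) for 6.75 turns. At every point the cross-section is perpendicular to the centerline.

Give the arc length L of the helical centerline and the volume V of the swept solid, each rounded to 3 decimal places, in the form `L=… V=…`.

2πR = 2π·46.5 = 292.168117
per-turn = √(292.168117² + 38.5²) = √(85362.2085 + 1482.25) = √86844.4585 = 294.693839
L = 6.75 × 294.693839 = 1989.183410
V = π·3.5² × L = 38.484510 × 1989.183410 = 76552.748849

L=1989.183 V=76552.749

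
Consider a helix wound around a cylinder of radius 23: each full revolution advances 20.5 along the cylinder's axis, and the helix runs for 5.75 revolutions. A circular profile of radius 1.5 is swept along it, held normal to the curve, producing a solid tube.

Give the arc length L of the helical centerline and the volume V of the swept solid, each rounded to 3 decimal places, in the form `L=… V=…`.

L=839.270 V=5932.452

2πR = 2π·23 = 144.513262
per-turn = √(144.513262² + 20.5²) = √(20884.0829 + 420.25) = √21304.3329 = 145.960039
L = 5.75 × 145.960039 = 839.270223
V = π·1.5² × L = 7.068583 × 839.270223 = 5932.451624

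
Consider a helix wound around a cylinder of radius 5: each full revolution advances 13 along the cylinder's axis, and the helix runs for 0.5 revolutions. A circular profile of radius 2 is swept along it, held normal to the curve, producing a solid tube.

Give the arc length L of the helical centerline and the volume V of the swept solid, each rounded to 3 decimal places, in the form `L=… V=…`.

L=17.000 V=213.625

2πR = 2π·5 = 31.415927
per-turn = √(31.415927² + 13²) = √(986.9604 + 169) = √1155.9604 = 33.999418
L = 0.5 × 33.999418 = 16.999709
V = π·2² × L = 12.566371 × 16.999709 = 213.624645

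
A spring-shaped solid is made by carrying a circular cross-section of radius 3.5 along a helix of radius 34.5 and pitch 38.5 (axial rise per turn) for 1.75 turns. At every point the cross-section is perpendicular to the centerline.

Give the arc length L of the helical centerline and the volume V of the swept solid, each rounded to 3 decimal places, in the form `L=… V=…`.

2πR = 2π·34.5 = 216.769893
per-turn = √(216.769893² + 38.5²) = √(46989.1866 + 1482.25) = √48471.4366 = 220.162296
L = 1.75 × 220.162296 = 385.284018
V = π·3.5² × L = 38.484510 × 385.284018 = 14827.466642

L=385.284 V=14827.467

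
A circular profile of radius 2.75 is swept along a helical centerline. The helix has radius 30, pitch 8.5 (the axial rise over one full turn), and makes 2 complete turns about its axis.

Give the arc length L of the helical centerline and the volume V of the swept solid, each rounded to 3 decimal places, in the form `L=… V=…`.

L=377.374 V=8965.768

2πR = 2π·30 = 188.495559
per-turn = √(188.495559² + 8.5²) = √(35530.5758 + 72.25) = √35602.8258 = 188.687111
L = 2 × 188.687111 = 377.374222
V = π·2.75² × L = 23.758294 × 377.374222 = 8965.767880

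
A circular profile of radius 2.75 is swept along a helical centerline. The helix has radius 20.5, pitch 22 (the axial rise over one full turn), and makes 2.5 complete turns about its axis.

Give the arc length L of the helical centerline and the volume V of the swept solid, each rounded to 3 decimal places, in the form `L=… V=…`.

2πR = 2π·20.5 = 128.805299
per-turn = √(128.805299² + 22²) = √(16590.8050 + 484) = √17074.8050 = 130.670597
L = 2.5 × 130.670597 = 326.676493
V = π·2.75² × L = 23.758294 × 326.676493 = 7761.276314

L=326.676 V=7761.276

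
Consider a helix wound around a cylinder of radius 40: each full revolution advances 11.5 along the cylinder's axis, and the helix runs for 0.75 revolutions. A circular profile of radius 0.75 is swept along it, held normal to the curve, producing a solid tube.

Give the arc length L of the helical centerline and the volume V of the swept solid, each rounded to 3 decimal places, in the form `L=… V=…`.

L=188.693 V=333.448

2πR = 2π·40 = 251.327412
per-turn = √(251.327412² + 11.5²) = √(63165.4682 + 132.25) = √63297.7182 = 251.590378
L = 0.75 × 251.590378 = 188.692783
V = π·0.75² × L = 1.767146 × 188.692783 = 333.447672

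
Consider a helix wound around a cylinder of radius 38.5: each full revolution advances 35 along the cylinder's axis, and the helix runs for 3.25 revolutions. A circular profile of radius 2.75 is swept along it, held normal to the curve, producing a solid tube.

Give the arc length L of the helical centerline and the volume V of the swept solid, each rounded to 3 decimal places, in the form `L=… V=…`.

L=794.370 V=18872.876

2πR = 2π·38.5 = 241.902634
per-turn = √(241.902634² + 35²) = √(58516.8845 + 1225) = √59741.8845 = 244.421530
L = 3.25 × 244.421530 = 794.369974
V = π·2.75² × L = 23.758294 × 794.369974 = 18872.875729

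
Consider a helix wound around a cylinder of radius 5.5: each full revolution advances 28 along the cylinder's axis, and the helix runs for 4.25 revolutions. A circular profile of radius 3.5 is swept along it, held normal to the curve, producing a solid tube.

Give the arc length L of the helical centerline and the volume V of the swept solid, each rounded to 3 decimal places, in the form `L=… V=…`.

L=189.028 V=7274.655

2πR = 2π·5.5 = 34.557519
per-turn = √(34.557519² + 28²) = √(1194.2221 + 784) = √1978.2221 = 44.477209
L = 4.25 × 44.477209 = 189.028139
V = π·3.5² × L = 38.484510 × 189.028139 = 7274.655300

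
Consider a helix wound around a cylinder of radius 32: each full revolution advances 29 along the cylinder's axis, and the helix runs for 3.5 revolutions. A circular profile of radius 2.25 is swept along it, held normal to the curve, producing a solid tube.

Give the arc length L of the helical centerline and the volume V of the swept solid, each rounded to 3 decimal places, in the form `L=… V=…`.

L=710.999 V=11307.950

2πR = 2π·32 = 201.061930
per-turn = √(201.061930² + 29²) = √(40425.8996 + 841) = √41266.8996 = 203.142560
L = 3.5 × 203.142560 = 710.998960
V = π·2.25² × L = 15.904313 × 710.998960 = 11307.949859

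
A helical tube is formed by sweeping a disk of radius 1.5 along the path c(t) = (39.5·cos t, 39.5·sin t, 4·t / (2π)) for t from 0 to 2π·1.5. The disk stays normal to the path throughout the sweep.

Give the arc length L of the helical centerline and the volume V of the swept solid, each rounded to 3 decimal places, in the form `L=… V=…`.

2πR = 2π·39.5 = 248.185820
per-turn = √(248.185820² + 4²) = √(61596.2011 + 16) = √61612.2011 = 248.218051
L = 1.5 × 248.218051 = 372.327077
V = π·1.5² × L = 7.068583 × 372.327077 = 2631.825023

L=372.327 V=2631.825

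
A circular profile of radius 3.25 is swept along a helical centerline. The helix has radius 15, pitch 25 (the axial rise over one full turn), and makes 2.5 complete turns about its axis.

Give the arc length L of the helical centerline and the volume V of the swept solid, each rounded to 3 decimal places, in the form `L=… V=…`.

2πR = 2π·15 = 94.247780
per-turn = √(94.247780² + 25²) = √(8882.6440 + 625) = √9507.6440 = 97.507148
L = 2.5 × 97.507148 = 243.767871
V = π·3.25² × L = 33.183072 × 243.767871 = 8088.966901

L=243.768 V=8088.967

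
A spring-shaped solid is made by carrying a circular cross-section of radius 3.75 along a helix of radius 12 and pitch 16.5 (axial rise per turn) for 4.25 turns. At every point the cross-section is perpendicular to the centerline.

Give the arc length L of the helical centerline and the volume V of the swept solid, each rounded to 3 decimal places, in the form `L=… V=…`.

2πR = 2π·12 = 75.398224
per-turn = √(75.398224² + 16.5²) = √(5684.8921 + 272.25) = √5957.1421 = 77.182525
L = 4.25 × 77.182525 = 328.025730
V = π·3.75² × L = 44.178647 × 328.025730 = 14491.732850

L=328.026 V=14491.733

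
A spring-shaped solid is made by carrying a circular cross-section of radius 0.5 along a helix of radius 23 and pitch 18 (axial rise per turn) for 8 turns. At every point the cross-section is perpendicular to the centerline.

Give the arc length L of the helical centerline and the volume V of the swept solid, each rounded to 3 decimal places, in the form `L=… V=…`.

2πR = 2π·23 = 144.513262
per-turn = √(144.513262² + 18²) = √(20884.0829 + 324) = √21208.0829 = 145.629952
L = 8 × 145.629952 = 1165.039616
V = π·0.5² × L = 0.785398 × 1165.039616 = 915.019975

L=1165.040 V=915.020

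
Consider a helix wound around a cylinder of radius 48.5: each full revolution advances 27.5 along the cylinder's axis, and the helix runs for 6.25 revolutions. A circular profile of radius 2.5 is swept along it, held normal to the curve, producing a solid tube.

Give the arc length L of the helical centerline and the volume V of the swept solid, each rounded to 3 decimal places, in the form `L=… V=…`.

2πR = 2π·48.5 = 304.734487
per-turn = √(304.734487² + 27.5²) = √(92863.1078 + 756.25) = √93619.3578 = 305.972806
L = 6.25 × 305.972806 = 1912.330035
V = π·2.5² × L = 19.634954 × 1912.330035 = 37548.512441

L=1912.330 V=37548.512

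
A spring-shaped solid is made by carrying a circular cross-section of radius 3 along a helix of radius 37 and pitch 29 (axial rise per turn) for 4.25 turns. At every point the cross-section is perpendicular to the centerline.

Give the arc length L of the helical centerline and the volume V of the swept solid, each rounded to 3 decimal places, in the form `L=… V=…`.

L=995.689 V=28152.429

2πR = 2π·37 = 232.477856
per-turn = √(232.477856² + 29²) = √(54045.9537 + 841) = √54886.9537 = 234.279648
L = 4.25 × 234.279648 = 995.688506
V = π·3² × L = 28.274334 × 995.688506 = 28152.429265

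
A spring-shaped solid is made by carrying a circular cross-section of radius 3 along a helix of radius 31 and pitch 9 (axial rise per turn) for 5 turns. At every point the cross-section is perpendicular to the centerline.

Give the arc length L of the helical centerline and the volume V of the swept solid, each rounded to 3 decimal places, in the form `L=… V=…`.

2πR = 2π·31 = 194.778745
per-turn = √(194.778745² + 9²) = √(37938.7593 + 81) = √38019.7593 = 194.986562
L = 5 × 194.986562 = 974.932809
V = π·3² × L = 28.274334 × 974.932809 = 27565.575767

L=974.933 V=27565.576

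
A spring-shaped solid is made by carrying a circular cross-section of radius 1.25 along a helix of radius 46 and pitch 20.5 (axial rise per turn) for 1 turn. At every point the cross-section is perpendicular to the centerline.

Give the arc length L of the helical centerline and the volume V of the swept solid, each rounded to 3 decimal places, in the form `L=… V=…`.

2πR = 2π·46 = 289.026524
per-turn = √(289.026524² + 20.5²) = √(83536.3317 + 420.25) = √83956.5817 = 289.752621
L = 1 × 289.752621 = 289.752621
V = π·1.25² × L = 4.908739 × 289.752621 = 1422.319855

L=289.753 V=1422.320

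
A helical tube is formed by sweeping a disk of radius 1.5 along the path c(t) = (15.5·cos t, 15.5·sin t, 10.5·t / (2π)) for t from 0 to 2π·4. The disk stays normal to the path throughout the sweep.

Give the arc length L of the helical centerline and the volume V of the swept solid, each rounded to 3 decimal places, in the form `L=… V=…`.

L=391.815 V=2769.577

2πR = 2π·15.5 = 97.389372
per-turn = √(97.389372² + 10.5²) = √(9484.6898 + 110.25) = √9594.9398 = 97.953764
L = 4 × 97.953764 = 391.815055
V = π·1.5² × L = 7.068583 × 391.815055 = 2769.577421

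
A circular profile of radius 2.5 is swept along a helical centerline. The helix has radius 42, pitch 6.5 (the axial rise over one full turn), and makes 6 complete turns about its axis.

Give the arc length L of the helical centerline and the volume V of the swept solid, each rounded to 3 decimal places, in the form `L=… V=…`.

2πR = 2π·42 = 263.893783
per-turn = √(263.893783² + 6.5²) = √(69639.9287 + 42.25) = √69682.1787 = 263.973822
L = 6 × 263.973822 = 1583.842931
V = π·2.5² × L = 19.634954 × 1583.842931 = 31098.683237

L=1583.843 V=31098.683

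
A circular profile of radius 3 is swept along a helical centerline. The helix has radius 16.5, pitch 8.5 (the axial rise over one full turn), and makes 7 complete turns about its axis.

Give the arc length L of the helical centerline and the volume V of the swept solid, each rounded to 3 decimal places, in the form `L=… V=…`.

2πR = 2π·16.5 = 103.672558
per-turn = √(103.672558² + 8.5²) = √(10747.9992 + 72.25) = √10820.2492 = 104.020427
L = 7 × 104.020427 = 728.142988
V = π·3² × L = 28.274334 × 728.142988 = 20587.757947

L=728.143 V=20587.758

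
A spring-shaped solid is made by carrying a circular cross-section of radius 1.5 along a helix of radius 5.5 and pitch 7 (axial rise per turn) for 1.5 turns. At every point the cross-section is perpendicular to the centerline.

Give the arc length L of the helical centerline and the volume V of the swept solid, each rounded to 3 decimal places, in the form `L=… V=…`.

2πR = 2π·5.5 = 34.557519
per-turn = √(34.557519² + 7²) = √(1194.2221 + 49) = √1243.2221 = 35.259355
L = 1.5 × 35.259355 = 52.889033
V = π·1.5² × L = 7.068583 × 52.889033 = 373.850544

L=52.889 V=373.851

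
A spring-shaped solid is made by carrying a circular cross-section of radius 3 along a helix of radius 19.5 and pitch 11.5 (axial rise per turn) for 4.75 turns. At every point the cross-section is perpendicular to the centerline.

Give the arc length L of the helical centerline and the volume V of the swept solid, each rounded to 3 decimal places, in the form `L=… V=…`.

L=584.538 V=16527.422

2πR = 2π·19.5 = 122.522113
per-turn = √(122.522113² + 11.5²) = √(15011.6683 + 132.25) = √15143.9183 = 123.060629
L = 4.75 × 123.060629 = 584.537986
V = π·3² × L = 28.274334 × 584.537986 = 16527.422169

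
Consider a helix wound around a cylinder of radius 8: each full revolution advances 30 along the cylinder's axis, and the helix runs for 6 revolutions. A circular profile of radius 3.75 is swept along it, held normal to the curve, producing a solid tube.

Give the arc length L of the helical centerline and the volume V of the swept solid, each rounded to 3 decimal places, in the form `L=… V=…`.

L=351.224 V=15516.599

2πR = 2π·8 = 50.265482
per-turn = √(50.265482² + 30²) = √(2526.6187 + 900) = √3426.6187 = 58.537328
L = 6 × 58.537328 = 351.223966
V = π·3.75² × L = 44.178647 × 351.223966 = 15516.599495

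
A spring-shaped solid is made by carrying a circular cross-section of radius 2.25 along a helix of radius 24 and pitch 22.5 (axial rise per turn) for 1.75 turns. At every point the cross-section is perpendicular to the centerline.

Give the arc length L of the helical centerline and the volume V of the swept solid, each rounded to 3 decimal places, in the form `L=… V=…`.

L=266.815 V=4243.511

2πR = 2π·24 = 150.796447
per-turn = √(150.796447² + 22.5²) = √(22739.5685 + 506.25) = √23245.8185 = 152.465795
L = 1.75 × 152.465795 = 266.815141
V = π·2.25² × L = 15.904313 × 266.815141 = 4243.511459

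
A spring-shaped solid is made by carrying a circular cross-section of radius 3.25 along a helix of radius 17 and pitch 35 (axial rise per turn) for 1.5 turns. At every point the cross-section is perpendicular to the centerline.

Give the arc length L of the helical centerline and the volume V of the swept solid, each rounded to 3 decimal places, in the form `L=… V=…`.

2πR = 2π·17 = 106.814150
per-turn = √(106.814150² + 35²) = √(11409.2627 + 1225) = √12634.2627 = 112.402236
L = 1.5 × 112.402236 = 168.603354
V = π·3.25² × L = 33.183072 × 168.603354 = 5594.777310

L=168.603 V=5594.777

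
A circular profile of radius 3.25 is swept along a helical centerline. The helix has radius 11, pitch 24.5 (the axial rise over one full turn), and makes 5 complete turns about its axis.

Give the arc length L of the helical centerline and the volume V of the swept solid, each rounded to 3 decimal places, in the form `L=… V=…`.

2πR = 2π·11 = 69.115038
per-turn = √(69.115038² + 24.5²) = √(4776.8885 + 600.25) = √5377.1385 = 73.328975
L = 5 × 73.328975 = 366.644873
V = π·3.25² × L = 33.183072 × 366.644873 = 12166.403383

L=366.645 V=12166.403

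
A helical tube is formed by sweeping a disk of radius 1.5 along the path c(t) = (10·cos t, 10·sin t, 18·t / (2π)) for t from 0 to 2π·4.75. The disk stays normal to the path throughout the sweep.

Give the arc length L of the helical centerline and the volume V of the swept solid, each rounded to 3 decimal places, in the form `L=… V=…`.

2πR = 2π·10 = 62.831853
per-turn = √(62.831853² + 18²) = √(3947.8418 + 324) = √4271.8418 = 65.359328
L = 4.75 × 65.359328 = 310.456808
V = π·1.5² × L = 7.068583 × 310.456808 = 2194.489862

L=310.457 V=2194.490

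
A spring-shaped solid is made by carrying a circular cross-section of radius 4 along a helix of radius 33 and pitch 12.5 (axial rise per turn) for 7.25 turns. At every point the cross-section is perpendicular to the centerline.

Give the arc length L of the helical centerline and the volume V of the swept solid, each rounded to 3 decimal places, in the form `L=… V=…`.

L=1505.981 V=75698.877

2πR = 2π·33 = 207.345115
per-turn = √(207.345115² + 12.5²) = √(42991.9968 + 156.25) = √43148.2468 = 207.721561
L = 7.25 × 207.721561 = 1505.981315
V = π·4² × L = 50.265482 × 1505.981315 = 75698.877367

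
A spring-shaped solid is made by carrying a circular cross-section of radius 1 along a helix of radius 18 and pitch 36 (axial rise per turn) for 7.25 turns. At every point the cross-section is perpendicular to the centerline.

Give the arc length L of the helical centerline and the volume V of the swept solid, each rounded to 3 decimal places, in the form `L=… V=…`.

L=860.493 V=2703.319

2πR = 2π·18 = 113.097336
per-turn = √(113.097336² + 36²) = √(12791.0073 + 1296) = √14087.0073 = 118.688699
L = 7.25 × 118.688699 = 860.493069
V = π·1² × L = 3.141593 × 860.493069 = 2703.318703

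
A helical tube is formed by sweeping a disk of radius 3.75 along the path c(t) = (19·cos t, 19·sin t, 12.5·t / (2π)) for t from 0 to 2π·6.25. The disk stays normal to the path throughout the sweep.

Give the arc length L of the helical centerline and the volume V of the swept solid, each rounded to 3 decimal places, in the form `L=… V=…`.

2πR = 2π·19 = 119.380521
per-turn = √(119.380521² + 12.5²) = √(14251.7088 + 156.25) = √14407.9588 = 120.033157
L = 6.25 × 120.033157 = 750.207231
V = π·3.75² × L = 44.178647 × 750.207231 = 33143.140187

L=750.207 V=33143.140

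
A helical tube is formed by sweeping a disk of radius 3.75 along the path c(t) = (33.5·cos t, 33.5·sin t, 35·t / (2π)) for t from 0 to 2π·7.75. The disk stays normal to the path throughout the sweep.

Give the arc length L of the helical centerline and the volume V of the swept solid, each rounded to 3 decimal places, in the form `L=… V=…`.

L=1653.670 V=73056.908

2πR = 2π·33.5 = 210.486708
per-turn = √(210.486708² + 35²) = √(44304.6542 + 1225) = √45529.6542 = 213.376789
L = 7.75 × 213.376789 = 1653.670116
V = π·3.75² × L = 44.178647 × 1653.670116 = 73056.907801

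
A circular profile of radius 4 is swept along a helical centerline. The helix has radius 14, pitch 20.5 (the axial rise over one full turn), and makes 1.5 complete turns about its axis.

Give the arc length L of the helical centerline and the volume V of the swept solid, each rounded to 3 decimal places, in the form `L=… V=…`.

L=135.483 V=6810.100

2πR = 2π·14 = 87.964594
per-turn = √(87.964594² + 20.5²) = √(7737.7699 + 420.25) = √8158.0199 = 90.321757
L = 1.5 × 90.321757 = 135.482636
V = π·4² × L = 50.265482 × 135.482636 = 6810.100064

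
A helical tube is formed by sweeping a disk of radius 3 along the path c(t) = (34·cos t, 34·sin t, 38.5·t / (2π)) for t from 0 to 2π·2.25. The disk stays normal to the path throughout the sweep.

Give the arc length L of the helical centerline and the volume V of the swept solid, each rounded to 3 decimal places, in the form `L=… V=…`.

L=488.407 V=13809.384

2πR = 2π·34 = 213.628300
per-turn = √(213.628300² + 38.5²) = √(45637.0508 + 1482.25) = √47119.3008 = 217.069806
L = 2.25 × 217.069806 = 488.407064
V = π·3² × L = 28.274334 × 488.407064 = 13809.384395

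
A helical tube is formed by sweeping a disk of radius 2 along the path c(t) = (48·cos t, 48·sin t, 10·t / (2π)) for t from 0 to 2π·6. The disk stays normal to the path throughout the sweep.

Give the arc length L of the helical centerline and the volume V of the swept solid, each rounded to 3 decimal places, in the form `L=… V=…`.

L=1810.552 V=22752.065

2πR = 2π·48 = 301.592895
per-turn = √(301.592895² + 10²) = √(90958.2742 + 100) = √91058.2742 = 301.758636
L = 6 × 301.758636 = 1810.551814
V = π·2² × L = 12.566371 × 1810.551814 = 22752.065106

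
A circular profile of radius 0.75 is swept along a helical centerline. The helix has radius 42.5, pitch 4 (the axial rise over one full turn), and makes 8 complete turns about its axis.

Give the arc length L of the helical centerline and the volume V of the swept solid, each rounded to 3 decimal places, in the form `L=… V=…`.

L=2136.523 V=3775.547

2πR = 2π·42.5 = 267.035376
per-turn = √(267.035376² + 4²) = √(71307.8918 + 16) = √71323.8918 = 267.065332
L = 8 × 267.065332 = 2136.522660
V = π·0.75² × L = 1.767146 × 2136.522660 = 3775.547189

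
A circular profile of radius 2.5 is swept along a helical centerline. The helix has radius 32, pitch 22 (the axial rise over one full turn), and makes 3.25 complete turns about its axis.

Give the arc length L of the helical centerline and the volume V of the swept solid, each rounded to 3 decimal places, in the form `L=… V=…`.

L=657.351 V=12907.064

2πR = 2π·32 = 201.061930
per-turn = √(201.061930² + 22²) = √(40425.8996 + 484) = √40909.8996 = 202.261958
L = 3.25 × 202.261958 = 657.351363
V = π·2.5² × L = 19.634954 × 657.351363 = 12907.063836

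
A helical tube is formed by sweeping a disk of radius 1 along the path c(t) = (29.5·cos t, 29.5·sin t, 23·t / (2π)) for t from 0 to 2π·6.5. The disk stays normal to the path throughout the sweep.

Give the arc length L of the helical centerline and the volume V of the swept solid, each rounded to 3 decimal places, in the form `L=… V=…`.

L=1214.041 V=3814.022

2πR = 2π·29.5 = 185.353967
per-turn = √(185.353967² + 23²) = √(34356.0929 + 529) = √34885.0929 = 186.775515
L = 6.5 × 186.775515 = 1214.040846
V = π·1² × L = 3.141593 × 1214.040846 = 3814.021803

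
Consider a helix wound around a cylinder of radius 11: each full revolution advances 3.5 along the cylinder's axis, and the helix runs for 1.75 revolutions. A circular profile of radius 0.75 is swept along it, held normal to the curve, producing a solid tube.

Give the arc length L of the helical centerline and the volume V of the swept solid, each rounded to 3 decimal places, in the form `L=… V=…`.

L=121.106 V=214.013

2πR = 2π·11 = 69.115038
per-turn = √(69.115038² + 3.5²) = √(4776.8885 + 12.25) = √4789.1385 = 69.203602
L = 1.75 × 69.203602 = 121.106304
V = π·0.75² × L = 1.767146 × 121.106304 = 214.012504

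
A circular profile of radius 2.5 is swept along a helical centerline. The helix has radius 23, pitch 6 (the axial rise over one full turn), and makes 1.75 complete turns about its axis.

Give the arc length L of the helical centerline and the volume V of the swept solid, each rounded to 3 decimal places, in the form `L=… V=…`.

L=253.116 V=4969.923

2πR = 2π·23 = 144.513262
per-turn = √(144.513262² + 6²) = √(20884.0829 + 36) = √20920.0829 = 144.637764
L = 1.75 × 144.637764 = 253.116088
V = π·2.5² × L = 19.634954 × 253.116088 = 4969.922763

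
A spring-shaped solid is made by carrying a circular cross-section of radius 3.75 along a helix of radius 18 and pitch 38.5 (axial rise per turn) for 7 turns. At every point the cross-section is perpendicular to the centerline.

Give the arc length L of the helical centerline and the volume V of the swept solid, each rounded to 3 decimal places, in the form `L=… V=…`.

L=836.295 V=36946.389

2πR = 2π·18 = 113.097336
per-turn = √(113.097336² + 38.5²) = √(12791.0073 + 1482.25) = √14273.2573 = 119.470738
L = 7 × 119.470738 = 836.295168
V = π·3.75² × L = 44.178647 × 836.295168 = 36946.388753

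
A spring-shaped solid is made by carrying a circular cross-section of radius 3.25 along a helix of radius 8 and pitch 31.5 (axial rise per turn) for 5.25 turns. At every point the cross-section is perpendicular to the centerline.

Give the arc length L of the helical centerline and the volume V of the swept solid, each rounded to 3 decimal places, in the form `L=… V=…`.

2πR = 2π·8 = 50.265482
per-turn = √(50.265482² + 31.5²) = √(2526.6187 + 992.25) = √3518.8687 = 59.320053
L = 5.25 × 59.320053 = 311.430280
V = π·3.25² × L = 33.183072 × 311.430280 = 10334.213529

L=311.430 V=10334.214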